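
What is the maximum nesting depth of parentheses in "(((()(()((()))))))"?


Input: "(((()(()((()))))))"
Tracking depth:
  Position 0 '(': depth becomes 1
  Position 1 '(': depth becomes 2
  Position 2 '(': depth becomes 3
  Position 3 '(': depth becomes 4
  Position 4 ')': depth becomes 3
  Position 5 '(': depth becomes 4
  Position 6 '(': depth becomes 5
  Position 7 ')': depth becomes 4
  Position 8 '(': depth becomes 5
  Position 9 '(': depth becomes 6
  Position 10 '(': depth becomes 7
  Position 11 ')': depth becomes 6
  Position 12 ')': depth becomes 5
  Position 13 ')': depth becomes 4
  Position 14 ')': depth becomes 3
  Position 15 ')': depth becomes 2
  Position 16 ')': depth becomes 1
  Position 17 ')': depth becomes 0
Maximum depth reached: 7

7


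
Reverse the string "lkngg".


Input: lkngg
Reading characters right to left:
  Position 4: 'g'
  Position 3: 'g'
  Position 2: 'n'
  Position 1: 'k'
  Position 0: 'l'
Reversed: ggnkl

ggnkl


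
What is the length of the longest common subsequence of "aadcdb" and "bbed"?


LCS of "aadcdb" and "bbed"
DP table:
           b    b    e    d
      0    0    0    0    0
  a   0    0    0    0    0
  a   0    0    0    0    0
  d   0    0    0    0    1
  c   0    0    0    0    1
  d   0    0    0    0    1
  b   0    1    1    1    1
LCS length = dp[6][4] = 1

1


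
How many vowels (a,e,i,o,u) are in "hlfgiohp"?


Input: hlfgiohp
Checking each character:
  'h' at position 0: consonant
  'l' at position 1: consonant
  'f' at position 2: consonant
  'g' at position 3: consonant
  'i' at position 4: vowel (running total: 1)
  'o' at position 5: vowel (running total: 2)
  'h' at position 6: consonant
  'p' at position 7: consonant
Total vowels: 2

2


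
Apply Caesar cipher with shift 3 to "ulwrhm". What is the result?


Caesar cipher: shift "ulwrhm" by 3
  'u' (pos 20) + 3 = pos 23 = 'x'
  'l' (pos 11) + 3 = pos 14 = 'o'
  'w' (pos 22) + 3 = pos 25 = 'z'
  'r' (pos 17) + 3 = pos 20 = 'u'
  'h' (pos 7) + 3 = pos 10 = 'k'
  'm' (pos 12) + 3 = pos 15 = 'p'
Result: xozukp

xozukp


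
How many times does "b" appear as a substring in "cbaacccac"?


Searching for "b" in "cbaacccac"
Scanning each position:
  Position 0: "c" => no
  Position 1: "b" => MATCH
  Position 2: "a" => no
  Position 3: "a" => no
  Position 4: "c" => no
  Position 5: "c" => no
  Position 6: "c" => no
  Position 7: "a" => no
  Position 8: "c" => no
Total occurrences: 1

1


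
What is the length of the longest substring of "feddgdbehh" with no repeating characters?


Input: "feddgdbehh"
Sliding window (track last position of each char):
  Position 0 ('f'): window [0,0] length 1 -- new best
  Position 1 ('e'): window [0,1] length 2 -- new best
  Position 2 ('d'): window [0,2] length 3 -- new best
  Position 3 ('d'): repeat (last at 2), move window start to 3
  Position 3 ('d'): window [3,3] length 1
  Position 4 ('g'): window [3,4] length 2
  Position 5 ('d'): repeat (last at 3), move window start to 4
  Position 5 ('d'): window [4,5] length 2
  Position 6 ('b'): window [4,6] length 3
  Position 7 ('e'): window [4,7] length 4 -- new best
  Position 8 ('h'): window [4,8] length 5 -- new best
  Position 9 ('h'): repeat (last at 8), move window start to 9
  Position 9 ('h'): window [9,9] length 1
Longest substring with no repeats: "gdbeh" with length 5

5


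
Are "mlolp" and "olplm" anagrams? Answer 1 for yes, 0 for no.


Strings: "mlolp", "olplm"
Sorted first:  llmop
Sorted second: llmop
Sorted forms match => anagrams

1


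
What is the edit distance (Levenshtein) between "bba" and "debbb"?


Computing edit distance: "bba" -> "debbb"
DP table:
           d    e    b    b    b
      0    1    2    3    4    5
  b   1    1    2    2    3    4
  b   2    2    2    2    2    3
  a   3    3    3    3    3    3
Edit distance = dp[3][5] = 3

3


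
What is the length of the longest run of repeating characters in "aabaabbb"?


Input: "aabaabbb"
Scanning for longest run:
  Position 1 ('a'): continues run of 'a', length=2
  Position 2 ('b'): new char, reset run to 1
  Position 3 ('a'): new char, reset run to 1
  Position 4 ('a'): continues run of 'a', length=2
  Position 5 ('b'): new char, reset run to 1
  Position 6 ('b'): continues run of 'b', length=2
  Position 7 ('b'): continues run of 'b', length=3
Longest run: 'b' with length 3

3


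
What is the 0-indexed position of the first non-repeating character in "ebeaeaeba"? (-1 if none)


Input: ebeaeaeba
Character frequencies:
  'a': 3
  'b': 2
  'e': 4
Scanning left to right for freq == 1:
  Position 0 ('e'): freq=4, skip
  Position 1 ('b'): freq=2, skip
  Position 2 ('e'): freq=4, skip
  Position 3 ('a'): freq=3, skip
  Position 4 ('e'): freq=4, skip
  Position 5 ('a'): freq=3, skip
  Position 6 ('e'): freq=4, skip
  Position 7 ('b'): freq=2, skip
  Position 8 ('a'): freq=3, skip
  No unique character found => answer = -1

-1


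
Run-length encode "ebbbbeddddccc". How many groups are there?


Input: ebbbbeddddccc
Scanning for consecutive runs:
  Group 1: 'e' x 1 (positions 0-0)
  Group 2: 'b' x 4 (positions 1-4)
  Group 3: 'e' x 1 (positions 5-5)
  Group 4: 'd' x 4 (positions 6-9)
  Group 5: 'c' x 3 (positions 10-12)
Total groups: 5

5


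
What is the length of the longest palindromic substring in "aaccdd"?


Input: "aaccdd"
Checking substrings for palindromes:
  [0:2] "aa" (len 2) => palindrome
  [2:4] "cc" (len 2) => palindrome
  [4:6] "dd" (len 2) => palindrome
Longest palindromic substring: "aa" with length 2

2


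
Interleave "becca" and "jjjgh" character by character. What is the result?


Interleaving "becca" and "jjjgh":
  Position 0: 'b' from first, 'j' from second => "bj"
  Position 1: 'e' from first, 'j' from second => "ej"
  Position 2: 'c' from first, 'j' from second => "cj"
  Position 3: 'c' from first, 'g' from second => "cg"
  Position 4: 'a' from first, 'h' from second => "ah"
Result: bjejcjcgah

bjejcjcgah


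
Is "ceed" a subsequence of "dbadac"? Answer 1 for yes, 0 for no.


Check if "ceed" is a subsequence of "dbadac"
Greedy scan:
  Position 0 ('d'): no match needed
  Position 1 ('b'): no match needed
  Position 2 ('a'): no match needed
  Position 3 ('d'): no match needed
  Position 4 ('a'): no match needed
  Position 5 ('c'): matches sub[0] = 'c'
Only matched 1/4 characters => not a subsequence

0


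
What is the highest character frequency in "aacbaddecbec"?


Input: aacbaddecbec
Character counts:
  'a': 3
  'b': 2
  'c': 3
  'd': 2
  'e': 2
Maximum frequency: 3

3


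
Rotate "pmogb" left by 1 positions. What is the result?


Input: "pmogb", rotate left by 1
First 1 characters: "p"
Remaining characters: "mogb"
Concatenate remaining + first: "mogb" + "p" = "mogbp"

mogbp


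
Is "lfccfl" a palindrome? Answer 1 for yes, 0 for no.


Input: lfccfl
Reversed: lfccfl
  Compare pos 0 ('l') with pos 5 ('l'): match
  Compare pos 1 ('f') with pos 4 ('f'): match
  Compare pos 2 ('c') with pos 3 ('c'): match
Result: palindrome

1


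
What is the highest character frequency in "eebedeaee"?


Input: eebedeaee
Character counts:
  'a': 1
  'b': 1
  'd': 1
  'e': 6
Maximum frequency: 6

6


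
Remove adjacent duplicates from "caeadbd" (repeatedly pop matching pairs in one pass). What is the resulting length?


Input: caeadbd
Stack-based adjacent duplicate removal:
  Read 'c': push. Stack: c
  Read 'a': push. Stack: ca
  Read 'e': push. Stack: cae
  Read 'a': push. Stack: caea
  Read 'd': push. Stack: caead
  Read 'b': push. Stack: caeadb
  Read 'd': push. Stack: caeadbd
Final stack: "caeadbd" (length 7)

7


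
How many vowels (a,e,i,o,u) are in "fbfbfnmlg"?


Input: fbfbfnmlg
Checking each character:
  'f' at position 0: consonant
  'b' at position 1: consonant
  'f' at position 2: consonant
  'b' at position 3: consonant
  'f' at position 4: consonant
  'n' at position 5: consonant
  'm' at position 6: consonant
  'l' at position 7: consonant
  'g' at position 8: consonant
Total vowels: 0

0


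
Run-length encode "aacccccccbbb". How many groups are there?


Input: aacccccccbbb
Scanning for consecutive runs:
  Group 1: 'a' x 2 (positions 0-1)
  Group 2: 'c' x 7 (positions 2-8)
  Group 3: 'b' x 3 (positions 9-11)
Total groups: 3

3


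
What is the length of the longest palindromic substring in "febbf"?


Input: "febbf"
Checking substrings for palindromes:
  [2:4] "bb" (len 2) => palindrome
Longest palindromic substring: "bb" with length 2

2


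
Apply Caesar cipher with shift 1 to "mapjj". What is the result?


Caesar cipher: shift "mapjj" by 1
  'm' (pos 12) + 1 = pos 13 = 'n'
  'a' (pos 0) + 1 = pos 1 = 'b'
  'p' (pos 15) + 1 = pos 16 = 'q'
  'j' (pos 9) + 1 = pos 10 = 'k'
  'j' (pos 9) + 1 = pos 10 = 'k'
Result: nbqkk

nbqkk


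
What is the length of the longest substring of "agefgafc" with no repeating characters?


Input: "agefgafc"
Sliding window (track last position of each char):
  Position 0 ('a'): window [0,0] length 1 -- new best
  Position 1 ('g'): window [0,1] length 2 -- new best
  Position 2 ('e'): window [0,2] length 3 -- new best
  Position 3 ('f'): window [0,3] length 4 -- new best
  Position 4 ('g'): repeat (last at 1), move window start to 2
  Position 4 ('g'): window [2,4] length 3
  Position 5 ('a'): window [2,5] length 4
  Position 6 ('f'): repeat (last at 3), move window start to 4
  Position 6 ('f'): window [4,6] length 3
  Position 7 ('c'): window [4,7] length 4
Longest substring with no repeats: "agef" with length 4

4


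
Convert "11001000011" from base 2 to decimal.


Input: "11001000011" in base 2
Positional expansion:
  Digit '1' (value 1) x 2^10 = 1024
  Digit '1' (value 1) x 2^9 = 512
  Digit '0' (value 0) x 2^8 = 0
  Digit '0' (value 0) x 2^7 = 0
  Digit '1' (value 1) x 2^6 = 64
  Digit '0' (value 0) x 2^5 = 0
  Digit '0' (value 0) x 2^4 = 0
  Digit '0' (value 0) x 2^3 = 0
  Digit '0' (value 0) x 2^2 = 0
  Digit '1' (value 1) x 2^1 = 2
  Digit '1' (value 1) x 2^0 = 1
Sum = 1603

1603


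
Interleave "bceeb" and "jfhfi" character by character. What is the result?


Interleaving "bceeb" and "jfhfi":
  Position 0: 'b' from first, 'j' from second => "bj"
  Position 1: 'c' from first, 'f' from second => "cf"
  Position 2: 'e' from first, 'h' from second => "eh"
  Position 3: 'e' from first, 'f' from second => "ef"
  Position 4: 'b' from first, 'i' from second => "bi"
Result: bjcfehefbi

bjcfehefbi


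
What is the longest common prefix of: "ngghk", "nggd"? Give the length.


Words: ngghk, nggd
  Position 0: all 'n' => match
  Position 1: all 'g' => match
  Position 2: all 'g' => match
  Position 3: ('h', 'd') => mismatch, stop
LCP = "ngg" (length 3)

3


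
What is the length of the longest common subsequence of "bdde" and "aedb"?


LCS of "bdde" and "aedb"
DP table:
           a    e    d    b
      0    0    0    0    0
  b   0    0    0    0    1
  d   0    0    0    1    1
  d   0    0    0    1    1
  e   0    0    1    1    1
LCS length = dp[4][4] = 1

1


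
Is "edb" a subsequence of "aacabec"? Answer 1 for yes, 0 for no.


Check if "edb" is a subsequence of "aacabec"
Greedy scan:
  Position 0 ('a'): no match needed
  Position 1 ('a'): no match needed
  Position 2 ('c'): no match needed
  Position 3 ('a'): no match needed
  Position 4 ('b'): no match needed
  Position 5 ('e'): matches sub[0] = 'e'
  Position 6 ('c'): no match needed
Only matched 1/3 characters => not a subsequence

0


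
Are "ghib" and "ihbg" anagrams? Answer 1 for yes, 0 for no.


Strings: "ghib", "ihbg"
Sorted first:  bghi
Sorted second: bghi
Sorted forms match => anagrams

1


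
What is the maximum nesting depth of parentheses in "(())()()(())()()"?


Input: "(())()()(())()()"
Tracking depth:
  Position 0 '(': depth becomes 1
  Position 1 '(': depth becomes 2
  Position 2 ')': depth becomes 1
  Position 3 ')': depth becomes 0
  Position 4 '(': depth becomes 1
  Position 5 ')': depth becomes 0
  Position 6 '(': depth becomes 1
  Position 7 ')': depth becomes 0
  Position 8 '(': depth becomes 1
  Position 9 '(': depth becomes 2
  Position 10 ')': depth becomes 1
  Position 11 ')': depth becomes 0
  Position 12 '(': depth becomes 1
  Position 13 ')': depth becomes 0
  Position 14 '(': depth becomes 1
  Position 15 ')': depth becomes 0
Maximum depth reached: 2

2


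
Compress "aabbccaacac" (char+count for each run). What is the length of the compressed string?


Input: aabbccaacac
Runs:
  'a' x 2 => "a2"
  'b' x 2 => "b2"
  'c' x 2 => "c2"
  'a' x 2 => "a2"
  'c' x 1 => "c1"
  'a' x 1 => "a1"
  'c' x 1 => "c1"
Compressed: "a2b2c2a2c1a1c1"
Compressed length: 14

14


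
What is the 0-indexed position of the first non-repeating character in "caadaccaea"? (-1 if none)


Input: caadaccaea
Character frequencies:
  'a': 5
  'c': 3
  'd': 1
  'e': 1
Scanning left to right for freq == 1:
  Position 0 ('c'): freq=3, skip
  Position 1 ('a'): freq=5, skip
  Position 2 ('a'): freq=5, skip
  Position 3 ('d'): unique! => answer = 3

3


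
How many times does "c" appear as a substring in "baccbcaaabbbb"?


Searching for "c" in "baccbcaaabbbb"
Scanning each position:
  Position 0: "b" => no
  Position 1: "a" => no
  Position 2: "c" => MATCH
  Position 3: "c" => MATCH
  Position 4: "b" => no
  Position 5: "c" => MATCH
  Position 6: "a" => no
  Position 7: "a" => no
  Position 8: "a" => no
  Position 9: "b" => no
  Position 10: "b" => no
  Position 11: "b" => no
  Position 12: "b" => no
Total occurrences: 3

3


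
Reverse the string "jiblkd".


Input: jiblkd
Reading characters right to left:
  Position 5: 'd'
  Position 4: 'k'
  Position 3: 'l'
  Position 2: 'b'
  Position 1: 'i'
  Position 0: 'j'
Reversed: dklbij

dklbij


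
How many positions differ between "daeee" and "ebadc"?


Comparing "daeee" and "ebadc" position by position:
  Position 0: 'd' vs 'e' => DIFFER
  Position 1: 'a' vs 'b' => DIFFER
  Position 2: 'e' vs 'a' => DIFFER
  Position 3: 'e' vs 'd' => DIFFER
  Position 4: 'e' vs 'c' => DIFFER
Positions that differ: 5

5


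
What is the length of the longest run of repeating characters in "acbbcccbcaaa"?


Input: "acbbcccbcaaa"
Scanning for longest run:
  Position 1 ('c'): new char, reset run to 1
  Position 2 ('b'): new char, reset run to 1
  Position 3 ('b'): continues run of 'b', length=2
  Position 4 ('c'): new char, reset run to 1
  Position 5 ('c'): continues run of 'c', length=2
  Position 6 ('c'): continues run of 'c', length=3
  Position 7 ('b'): new char, reset run to 1
  Position 8 ('c'): new char, reset run to 1
  Position 9 ('a'): new char, reset run to 1
  Position 10 ('a'): continues run of 'a', length=2
  Position 11 ('a'): continues run of 'a', length=3
Longest run: 'c' with length 3

3


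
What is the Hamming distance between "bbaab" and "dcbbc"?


Comparing "bbaab" and "dcbbc" position by position:
  Position 0: 'b' vs 'd' => differ
  Position 1: 'b' vs 'c' => differ
  Position 2: 'a' vs 'b' => differ
  Position 3: 'a' vs 'b' => differ
  Position 4: 'b' vs 'c' => differ
Total differences (Hamming distance): 5

5


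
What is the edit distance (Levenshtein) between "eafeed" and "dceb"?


Computing edit distance: "eafeed" -> "dceb"
DP table:
           d    c    e    b
      0    1    2    3    4
  e   1    1    2    2    3
  a   2    2    2    3    3
  f   3    3    3    3    4
  e   4    4    4    3    4
  e   5    5    5    4    4
  d   6    5    6    5    5
Edit distance = dp[6][4] = 5

5


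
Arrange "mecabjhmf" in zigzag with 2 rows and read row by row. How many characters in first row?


Zigzag "mecabjhmf" into 2 rows:
Placing characters:
  'm' => row 0
  'e' => row 1
  'c' => row 0
  'a' => row 1
  'b' => row 0
  'j' => row 1
  'h' => row 0
  'm' => row 1
  'f' => row 0
Rows:
  Row 0: "mcbhf"
  Row 1: "eajm"
First row length: 5

5


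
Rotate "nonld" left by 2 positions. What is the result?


Input: "nonld", rotate left by 2
First 2 characters: "no"
Remaining characters: "nld"
Concatenate remaining + first: "nld" + "no" = "nldno"

nldno


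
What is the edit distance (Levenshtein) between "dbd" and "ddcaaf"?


Computing edit distance: "dbd" -> "ddcaaf"
DP table:
           d    d    c    a    a    f
      0    1    2    3    4    5    6
  d   1    0    1    2    3    4    5
  b   2    1    1    2    3    4    5
  d   3    2    1    2    3    4    5
Edit distance = dp[3][6] = 5

5


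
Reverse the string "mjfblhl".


Input: mjfblhl
Reading characters right to left:
  Position 6: 'l'
  Position 5: 'h'
  Position 4: 'l'
  Position 3: 'b'
  Position 2: 'f'
  Position 1: 'j'
  Position 0: 'm'
Reversed: lhlbfjm

lhlbfjm


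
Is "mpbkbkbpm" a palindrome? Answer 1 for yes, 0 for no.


Input: mpbkbkbpm
Reversed: mpbkbkbpm
  Compare pos 0 ('m') with pos 8 ('m'): match
  Compare pos 1 ('p') with pos 7 ('p'): match
  Compare pos 2 ('b') with pos 6 ('b'): match
  Compare pos 3 ('k') with pos 5 ('k'): match
Result: palindrome

1


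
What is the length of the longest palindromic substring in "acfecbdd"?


Input: "acfecbdd"
Checking substrings for palindromes:
  [6:8] "dd" (len 2) => palindrome
Longest palindromic substring: "dd" with length 2

2


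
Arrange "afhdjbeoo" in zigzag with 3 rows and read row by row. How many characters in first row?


Zigzag "afhdjbeoo" into 3 rows:
Placing characters:
  'a' => row 0
  'f' => row 1
  'h' => row 2
  'd' => row 1
  'j' => row 0
  'b' => row 1
  'e' => row 2
  'o' => row 1
  'o' => row 0
Rows:
  Row 0: "ajo"
  Row 1: "fdbo"
  Row 2: "he"
First row length: 3

3


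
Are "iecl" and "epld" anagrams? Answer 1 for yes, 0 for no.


Strings: "iecl", "epld"
Sorted first:  ceil
Sorted second: delp
Differ at position 0: 'c' vs 'd' => not anagrams

0


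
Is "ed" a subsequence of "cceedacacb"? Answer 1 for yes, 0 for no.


Check if "ed" is a subsequence of "cceedacacb"
Greedy scan:
  Position 0 ('c'): no match needed
  Position 1 ('c'): no match needed
  Position 2 ('e'): matches sub[0] = 'e'
  Position 3 ('e'): no match needed
  Position 4 ('d'): matches sub[1] = 'd'
  Position 5 ('a'): no match needed
  Position 6 ('c'): no match needed
  Position 7 ('a'): no match needed
  Position 8 ('c'): no match needed
  Position 9 ('b'): no match needed
All 2 characters matched => is a subsequence

1


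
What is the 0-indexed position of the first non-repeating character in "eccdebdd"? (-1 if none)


Input: eccdebdd
Character frequencies:
  'b': 1
  'c': 2
  'd': 3
  'e': 2
Scanning left to right for freq == 1:
  Position 0 ('e'): freq=2, skip
  Position 1 ('c'): freq=2, skip
  Position 2 ('c'): freq=2, skip
  Position 3 ('d'): freq=3, skip
  Position 4 ('e'): freq=2, skip
  Position 5 ('b'): unique! => answer = 5

5


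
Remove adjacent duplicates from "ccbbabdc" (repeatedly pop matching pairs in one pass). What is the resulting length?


Input: ccbbabdc
Stack-based adjacent duplicate removal:
  Read 'c': push. Stack: c
  Read 'c': matches stack top 'c' => pop. Stack: (empty)
  Read 'b': push. Stack: b
  Read 'b': matches stack top 'b' => pop. Stack: (empty)
  Read 'a': push. Stack: a
  Read 'b': push. Stack: ab
  Read 'd': push. Stack: abd
  Read 'c': push. Stack: abdc
Final stack: "abdc" (length 4)

4


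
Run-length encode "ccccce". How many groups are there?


Input: ccccce
Scanning for consecutive runs:
  Group 1: 'c' x 5 (positions 0-4)
  Group 2: 'e' x 1 (positions 5-5)
Total groups: 2

2


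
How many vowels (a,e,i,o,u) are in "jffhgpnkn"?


Input: jffhgpnkn
Checking each character:
  'j' at position 0: consonant
  'f' at position 1: consonant
  'f' at position 2: consonant
  'h' at position 3: consonant
  'g' at position 4: consonant
  'p' at position 5: consonant
  'n' at position 6: consonant
  'k' at position 7: consonant
  'n' at position 8: consonant
Total vowels: 0

0


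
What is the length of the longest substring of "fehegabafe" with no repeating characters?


Input: "fehegabafe"
Sliding window (track last position of each char):
  Position 0 ('f'): window [0,0] length 1 -- new best
  Position 1 ('e'): window [0,1] length 2 -- new best
  Position 2 ('h'): window [0,2] length 3 -- new best
  Position 3 ('e'): repeat (last at 1), move window start to 2
  Position 3 ('e'): window [2,3] length 2
  Position 4 ('g'): window [2,4] length 3
  Position 5 ('a'): window [2,5] length 4 -- new best
  Position 6 ('b'): window [2,6] length 5 -- new best
  Position 7 ('a'): repeat (last at 5), move window start to 6
  Position 7 ('a'): window [6,7] length 2
  Position 8 ('f'): window [6,8] length 3
  Position 9 ('e'): window [6,9] length 4
Longest substring with no repeats: "hegab" with length 5

5


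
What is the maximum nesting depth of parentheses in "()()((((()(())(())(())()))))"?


Input: "()()((((()(())(())(())()))))"
Tracking depth:
  Position 0 '(': depth becomes 1
  Position 1 ')': depth becomes 0
  Position 2 '(': depth becomes 1
  Position 3 ')': depth becomes 0
  Position 4 '(': depth becomes 1
  Position 5 '(': depth becomes 2
  Position 6 '(': depth becomes 3
  Position 7 '(': depth becomes 4
  Position 8 '(': depth becomes 5
  Position 9 ')': depth becomes 4
  Position 10 '(': depth becomes 5
  Position 11 '(': depth becomes 6
  Position 12 ')': depth becomes 5
  Position 13 ')': depth becomes 4
  Position 14 '(': depth becomes 5
  Position 15 '(': depth becomes 6
  Position 16 ')': depth becomes 5
  Position 17 ')': depth becomes 4
  Position 18 '(': depth becomes 5
  Position 19 '(': depth becomes 6
  Position 20 ')': depth becomes 5
  Position 21 ')': depth becomes 4
  Position 22 '(': depth becomes 5
  Position 23 ')': depth becomes 4
  Position 24 ')': depth becomes 3
  Position 25 ')': depth becomes 2
  Position 26 ')': depth becomes 1
  Position 27 ')': depth becomes 0
Maximum depth reached: 6

6


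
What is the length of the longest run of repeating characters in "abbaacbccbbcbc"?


Input: "abbaacbccbbcbc"
Scanning for longest run:
  Position 1 ('b'): new char, reset run to 1
  Position 2 ('b'): continues run of 'b', length=2
  Position 3 ('a'): new char, reset run to 1
  Position 4 ('a'): continues run of 'a', length=2
  Position 5 ('c'): new char, reset run to 1
  Position 6 ('b'): new char, reset run to 1
  Position 7 ('c'): new char, reset run to 1
  Position 8 ('c'): continues run of 'c', length=2
  Position 9 ('b'): new char, reset run to 1
  Position 10 ('b'): continues run of 'b', length=2
  Position 11 ('c'): new char, reset run to 1
  Position 12 ('b'): new char, reset run to 1
  Position 13 ('c'): new char, reset run to 1
Longest run: 'b' with length 2

2


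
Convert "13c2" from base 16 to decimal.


Input: "13c2" in base 16
Positional expansion:
  Digit '1' (value 1) x 16^3 = 4096
  Digit '3' (value 3) x 16^2 = 768
  Digit 'c' (value 12) x 16^1 = 192
  Digit '2' (value 2) x 16^0 = 2
Sum = 5058

5058


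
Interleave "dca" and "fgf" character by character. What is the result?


Interleaving "dca" and "fgf":
  Position 0: 'd' from first, 'f' from second => "df"
  Position 1: 'c' from first, 'g' from second => "cg"
  Position 2: 'a' from first, 'f' from second => "af"
Result: dfcgaf

dfcgaf


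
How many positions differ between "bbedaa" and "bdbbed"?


Comparing "bbedaa" and "bdbbed" position by position:
  Position 0: 'b' vs 'b' => same
  Position 1: 'b' vs 'd' => DIFFER
  Position 2: 'e' vs 'b' => DIFFER
  Position 3: 'd' vs 'b' => DIFFER
  Position 4: 'a' vs 'e' => DIFFER
  Position 5: 'a' vs 'd' => DIFFER
Positions that differ: 5

5


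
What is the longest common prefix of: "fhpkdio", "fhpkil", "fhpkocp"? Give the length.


Words: fhpkdio, fhpkil, fhpkocp
  Position 0: all 'f' => match
  Position 1: all 'h' => match
  Position 2: all 'p' => match
  Position 3: all 'k' => match
  Position 4: ('d', 'i', 'o') => mismatch, stop
LCP = "fhpk" (length 4)

4


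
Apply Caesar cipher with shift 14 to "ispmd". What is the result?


Caesar cipher: shift "ispmd" by 14
  'i' (pos 8) + 14 = pos 22 = 'w'
  's' (pos 18) + 14 = pos 6 = 'g'
  'p' (pos 15) + 14 = pos 3 = 'd'
  'm' (pos 12) + 14 = pos 0 = 'a'
  'd' (pos 3) + 14 = pos 17 = 'r'
Result: wgdar

wgdar


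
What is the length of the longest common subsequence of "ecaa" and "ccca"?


LCS of "ecaa" and "ccca"
DP table:
           c    c    c    a
      0    0    0    0    0
  e   0    0    0    0    0
  c   0    1    1    1    1
  a   0    1    1    1    2
  a   0    1    1    1    2
LCS length = dp[4][4] = 2

2


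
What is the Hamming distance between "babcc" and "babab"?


Comparing "babcc" and "babab" position by position:
  Position 0: 'b' vs 'b' => same
  Position 1: 'a' vs 'a' => same
  Position 2: 'b' vs 'b' => same
  Position 3: 'c' vs 'a' => differ
  Position 4: 'c' vs 'b' => differ
Total differences (Hamming distance): 2

2


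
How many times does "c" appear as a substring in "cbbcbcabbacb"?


Searching for "c" in "cbbcbcabbacb"
Scanning each position:
  Position 0: "c" => MATCH
  Position 1: "b" => no
  Position 2: "b" => no
  Position 3: "c" => MATCH
  Position 4: "b" => no
  Position 5: "c" => MATCH
  Position 6: "a" => no
  Position 7: "b" => no
  Position 8: "b" => no
  Position 9: "a" => no
  Position 10: "c" => MATCH
  Position 11: "b" => no
Total occurrences: 4

4


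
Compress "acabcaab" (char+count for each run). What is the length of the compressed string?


Input: acabcaab
Runs:
  'a' x 1 => "a1"
  'c' x 1 => "c1"
  'a' x 1 => "a1"
  'b' x 1 => "b1"
  'c' x 1 => "c1"
  'a' x 2 => "a2"
  'b' x 1 => "b1"
Compressed: "a1c1a1b1c1a2b1"
Compressed length: 14

14


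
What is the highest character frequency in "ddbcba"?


Input: ddbcba
Character counts:
  'a': 1
  'b': 2
  'c': 1
  'd': 2
Maximum frequency: 2

2


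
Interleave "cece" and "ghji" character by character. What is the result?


Interleaving "cece" and "ghji":
  Position 0: 'c' from first, 'g' from second => "cg"
  Position 1: 'e' from first, 'h' from second => "eh"
  Position 2: 'c' from first, 'j' from second => "cj"
  Position 3: 'e' from first, 'i' from second => "ei"
Result: cgehcjei

cgehcjei


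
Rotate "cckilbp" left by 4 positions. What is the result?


Input: "cckilbp", rotate left by 4
First 4 characters: "ccki"
Remaining characters: "lbp"
Concatenate remaining + first: "lbp" + "ccki" = "lbpccki"

lbpccki


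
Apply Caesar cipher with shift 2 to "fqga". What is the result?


Caesar cipher: shift "fqga" by 2
  'f' (pos 5) + 2 = pos 7 = 'h'
  'q' (pos 16) + 2 = pos 18 = 's'
  'g' (pos 6) + 2 = pos 8 = 'i'
  'a' (pos 0) + 2 = pos 2 = 'c'
Result: hsic

hsic


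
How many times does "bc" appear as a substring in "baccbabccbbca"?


Searching for "bc" in "baccbabccbbca"
Scanning each position:
  Position 0: "ba" => no
  Position 1: "ac" => no
  Position 2: "cc" => no
  Position 3: "cb" => no
  Position 4: "ba" => no
  Position 5: "ab" => no
  Position 6: "bc" => MATCH
  Position 7: "cc" => no
  Position 8: "cb" => no
  Position 9: "bb" => no
  Position 10: "bc" => MATCH
  Position 11: "ca" => no
Total occurrences: 2

2


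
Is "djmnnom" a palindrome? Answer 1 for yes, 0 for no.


Input: djmnnom
Reversed: monnmjd
  Compare pos 0 ('d') with pos 6 ('m'): MISMATCH
  Compare pos 1 ('j') with pos 5 ('o'): MISMATCH
  Compare pos 2 ('m') with pos 4 ('n'): MISMATCH
Result: not a palindrome

0


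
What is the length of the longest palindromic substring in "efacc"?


Input: "efacc"
Checking substrings for palindromes:
  [3:5] "cc" (len 2) => palindrome
Longest palindromic substring: "cc" with length 2

2


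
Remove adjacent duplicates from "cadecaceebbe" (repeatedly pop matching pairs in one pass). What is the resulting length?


Input: cadecaceebbe
Stack-based adjacent duplicate removal:
  Read 'c': push. Stack: c
  Read 'a': push. Stack: ca
  Read 'd': push. Stack: cad
  Read 'e': push. Stack: cade
  Read 'c': push. Stack: cadec
  Read 'a': push. Stack: cadeca
  Read 'c': push. Stack: cadecac
  Read 'e': push. Stack: cadecace
  Read 'e': matches stack top 'e' => pop. Stack: cadecac
  Read 'b': push. Stack: cadecacb
  Read 'b': matches stack top 'b' => pop. Stack: cadecac
  Read 'e': push. Stack: cadecace
Final stack: "cadecace" (length 8)

8


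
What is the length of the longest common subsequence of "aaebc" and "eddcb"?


LCS of "aaebc" and "eddcb"
DP table:
           e    d    d    c    b
      0    0    0    0    0    0
  a   0    0    0    0    0    0
  a   0    0    0    0    0    0
  e   0    1    1    1    1    1
  b   0    1    1    1    1    2
  c   0    1    1    1    2    2
LCS length = dp[5][5] = 2

2


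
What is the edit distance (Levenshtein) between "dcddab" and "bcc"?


Computing edit distance: "dcddab" -> "bcc"
DP table:
           b    c    c
      0    1    2    3
  d   1    1    2    3
  c   2    2    1    2
  d   3    3    2    2
  d   4    4    3    3
  a   5    5    4    4
  b   6    5    5    5
Edit distance = dp[6][3] = 5

5


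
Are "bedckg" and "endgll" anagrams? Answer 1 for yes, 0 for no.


Strings: "bedckg", "endgll"
Sorted first:  bcdegk
Sorted second: deglln
Differ at position 0: 'b' vs 'd' => not anagrams

0


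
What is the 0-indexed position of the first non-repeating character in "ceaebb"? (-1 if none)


Input: ceaebb
Character frequencies:
  'a': 1
  'b': 2
  'c': 1
  'e': 2
Scanning left to right for freq == 1:
  Position 0 ('c'): unique! => answer = 0

0


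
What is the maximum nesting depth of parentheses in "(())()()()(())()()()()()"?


Input: "(())()()()(())()()()()()"
Tracking depth:
  Position 0 '(': depth becomes 1
  Position 1 '(': depth becomes 2
  Position 2 ')': depth becomes 1
  Position 3 ')': depth becomes 0
  Position 4 '(': depth becomes 1
  Position 5 ')': depth becomes 0
  Position 6 '(': depth becomes 1
  Position 7 ')': depth becomes 0
  Position 8 '(': depth becomes 1
  Position 9 ')': depth becomes 0
  Position 10 '(': depth becomes 1
  Position 11 '(': depth becomes 2
  Position 12 ')': depth becomes 1
  Position 13 ')': depth becomes 0
  Position 14 '(': depth becomes 1
  Position 15 ')': depth becomes 0
  Position 16 '(': depth becomes 1
  Position 17 ')': depth becomes 0
  Position 18 '(': depth becomes 1
  Position 19 ')': depth becomes 0
  Position 20 '(': depth becomes 1
  Position 21 ')': depth becomes 0
  Position 22 '(': depth becomes 1
  Position 23 ')': depth becomes 0
Maximum depth reached: 2

2


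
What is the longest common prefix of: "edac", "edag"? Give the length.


Words: edac, edag
  Position 0: all 'e' => match
  Position 1: all 'd' => match
  Position 2: all 'a' => match
  Position 3: ('c', 'g') => mismatch, stop
LCP = "eda" (length 3)

3


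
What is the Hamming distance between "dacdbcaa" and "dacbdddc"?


Comparing "dacdbcaa" and "dacbdddc" position by position:
  Position 0: 'd' vs 'd' => same
  Position 1: 'a' vs 'a' => same
  Position 2: 'c' vs 'c' => same
  Position 3: 'd' vs 'b' => differ
  Position 4: 'b' vs 'd' => differ
  Position 5: 'c' vs 'd' => differ
  Position 6: 'a' vs 'd' => differ
  Position 7: 'a' vs 'c' => differ
Total differences (Hamming distance): 5

5


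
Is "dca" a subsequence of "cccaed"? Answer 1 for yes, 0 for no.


Check if "dca" is a subsequence of "cccaed"
Greedy scan:
  Position 0 ('c'): no match needed
  Position 1 ('c'): no match needed
  Position 2 ('c'): no match needed
  Position 3 ('a'): no match needed
  Position 4 ('e'): no match needed
  Position 5 ('d'): matches sub[0] = 'd'
Only matched 1/3 characters => not a subsequence

0


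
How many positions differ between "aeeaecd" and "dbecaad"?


Comparing "aeeaecd" and "dbecaad" position by position:
  Position 0: 'a' vs 'd' => DIFFER
  Position 1: 'e' vs 'b' => DIFFER
  Position 2: 'e' vs 'e' => same
  Position 3: 'a' vs 'c' => DIFFER
  Position 4: 'e' vs 'a' => DIFFER
  Position 5: 'c' vs 'a' => DIFFER
  Position 6: 'd' vs 'd' => same
Positions that differ: 5

5


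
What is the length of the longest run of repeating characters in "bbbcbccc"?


Input: "bbbcbccc"
Scanning for longest run:
  Position 1 ('b'): continues run of 'b', length=2
  Position 2 ('b'): continues run of 'b', length=3
  Position 3 ('c'): new char, reset run to 1
  Position 4 ('b'): new char, reset run to 1
  Position 5 ('c'): new char, reset run to 1
  Position 6 ('c'): continues run of 'c', length=2
  Position 7 ('c'): continues run of 'c', length=3
Longest run: 'b' with length 3

3


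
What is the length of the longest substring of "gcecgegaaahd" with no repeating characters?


Input: "gcecgegaaahd"
Sliding window (track last position of each char):
  Position 0 ('g'): window [0,0] length 1 -- new best
  Position 1 ('c'): window [0,1] length 2 -- new best
  Position 2 ('e'): window [0,2] length 3 -- new best
  Position 3 ('c'): repeat (last at 1), move window start to 2
  Position 3 ('c'): window [2,3] length 2
  Position 4 ('g'): window [2,4] length 3
  Position 5 ('e'): repeat (last at 2), move window start to 3
  Position 5 ('e'): window [3,5] length 3
  Position 6 ('g'): repeat (last at 4), move window start to 5
  Position 6 ('g'): window [5,6] length 2
  Position 7 ('a'): window [5,7] length 3
  Position 8 ('a'): repeat (last at 7), move window start to 8
  Position 8 ('a'): window [8,8] length 1
  Position 9 ('a'): repeat (last at 8), move window start to 9
  Position 9 ('a'): window [9,9] length 1
  Position 10 ('h'): window [9,10] length 2
  Position 11 ('d'): window [9,11] length 3
Longest substring with no repeats: "gce" with length 3

3


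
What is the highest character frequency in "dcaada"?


Input: dcaada
Character counts:
  'a': 3
  'c': 1
  'd': 2
Maximum frequency: 3

3


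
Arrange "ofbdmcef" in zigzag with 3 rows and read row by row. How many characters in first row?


Zigzag "ofbdmcef" into 3 rows:
Placing characters:
  'o' => row 0
  'f' => row 1
  'b' => row 2
  'd' => row 1
  'm' => row 0
  'c' => row 1
  'e' => row 2
  'f' => row 1
Rows:
  Row 0: "om"
  Row 1: "fdcf"
  Row 2: "be"
First row length: 2

2


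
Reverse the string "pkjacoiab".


Input: pkjacoiab
Reading characters right to left:
  Position 8: 'b'
  Position 7: 'a'
  Position 6: 'i'
  Position 5: 'o'
  Position 4: 'c'
  Position 3: 'a'
  Position 2: 'j'
  Position 1: 'k'
  Position 0: 'p'
Reversed: baiocajkp

baiocajkp


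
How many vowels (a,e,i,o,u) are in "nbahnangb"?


Input: nbahnangb
Checking each character:
  'n' at position 0: consonant
  'b' at position 1: consonant
  'a' at position 2: vowel (running total: 1)
  'h' at position 3: consonant
  'n' at position 4: consonant
  'a' at position 5: vowel (running total: 2)
  'n' at position 6: consonant
  'g' at position 7: consonant
  'b' at position 8: consonant
Total vowels: 2

2


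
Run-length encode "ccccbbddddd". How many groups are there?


Input: ccccbbddddd
Scanning for consecutive runs:
  Group 1: 'c' x 4 (positions 0-3)
  Group 2: 'b' x 2 (positions 4-5)
  Group 3: 'd' x 5 (positions 6-10)
Total groups: 3

3


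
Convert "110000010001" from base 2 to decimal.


Input: "110000010001" in base 2
Positional expansion:
  Digit '1' (value 1) x 2^11 = 2048
  Digit '1' (value 1) x 2^10 = 1024
  Digit '0' (value 0) x 2^9 = 0
  Digit '0' (value 0) x 2^8 = 0
  Digit '0' (value 0) x 2^7 = 0
  Digit '0' (value 0) x 2^6 = 0
  Digit '0' (value 0) x 2^5 = 0
  Digit '1' (value 1) x 2^4 = 16
  Digit '0' (value 0) x 2^3 = 0
  Digit '0' (value 0) x 2^2 = 0
  Digit '0' (value 0) x 2^1 = 0
  Digit '1' (value 1) x 2^0 = 1
Sum = 3089

3089


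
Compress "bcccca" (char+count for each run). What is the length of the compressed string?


Input: bcccca
Runs:
  'b' x 1 => "b1"
  'c' x 4 => "c4"
  'a' x 1 => "a1"
Compressed: "b1c4a1"
Compressed length: 6

6


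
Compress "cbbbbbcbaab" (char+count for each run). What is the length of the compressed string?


Input: cbbbbbcbaab
Runs:
  'c' x 1 => "c1"
  'b' x 5 => "b5"
  'c' x 1 => "c1"
  'b' x 1 => "b1"
  'a' x 2 => "a2"
  'b' x 1 => "b1"
Compressed: "c1b5c1b1a2b1"
Compressed length: 12

12


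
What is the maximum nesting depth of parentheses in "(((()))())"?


Input: "(((()))())"
Tracking depth:
  Position 0 '(': depth becomes 1
  Position 1 '(': depth becomes 2
  Position 2 '(': depth becomes 3
  Position 3 '(': depth becomes 4
  Position 4 ')': depth becomes 3
  Position 5 ')': depth becomes 2
  Position 6 ')': depth becomes 1
  Position 7 '(': depth becomes 2
  Position 8 ')': depth becomes 1
  Position 9 ')': depth becomes 0
Maximum depth reached: 4

4


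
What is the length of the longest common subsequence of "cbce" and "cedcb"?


LCS of "cbce" and "cedcb"
DP table:
           c    e    d    c    b
      0    0    0    0    0    0
  c   0    1    1    1    1    1
  b   0    1    1    1    1    2
  c   0    1    1    1    2    2
  e   0    1    2    2    2    2
LCS length = dp[4][5] = 2

2


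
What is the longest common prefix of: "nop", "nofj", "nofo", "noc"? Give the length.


Words: nop, nofj, nofo, noc
  Position 0: all 'n' => match
  Position 1: all 'o' => match
  Position 2: ('p', 'f', 'f', 'c') => mismatch, stop
LCP = "no" (length 2)

2


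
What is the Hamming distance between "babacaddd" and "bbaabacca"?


Comparing "babacaddd" and "bbaabacca" position by position:
  Position 0: 'b' vs 'b' => same
  Position 1: 'a' vs 'b' => differ
  Position 2: 'b' vs 'a' => differ
  Position 3: 'a' vs 'a' => same
  Position 4: 'c' vs 'b' => differ
  Position 5: 'a' vs 'a' => same
  Position 6: 'd' vs 'c' => differ
  Position 7: 'd' vs 'c' => differ
  Position 8: 'd' vs 'a' => differ
Total differences (Hamming distance): 6

6


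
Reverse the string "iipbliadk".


Input: iipbliadk
Reading characters right to left:
  Position 8: 'k'
  Position 7: 'd'
  Position 6: 'a'
  Position 5: 'i'
  Position 4: 'l'
  Position 3: 'b'
  Position 2: 'p'
  Position 1: 'i'
  Position 0: 'i'
Reversed: kdailbpii

kdailbpii


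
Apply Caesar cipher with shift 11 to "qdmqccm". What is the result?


Caesar cipher: shift "qdmqccm" by 11
  'q' (pos 16) + 11 = pos 1 = 'b'
  'd' (pos 3) + 11 = pos 14 = 'o'
  'm' (pos 12) + 11 = pos 23 = 'x'
  'q' (pos 16) + 11 = pos 1 = 'b'
  'c' (pos 2) + 11 = pos 13 = 'n'
  'c' (pos 2) + 11 = pos 13 = 'n'
  'm' (pos 12) + 11 = pos 23 = 'x'
Result: boxbnnx

boxbnnx


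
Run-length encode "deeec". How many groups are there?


Input: deeec
Scanning for consecutive runs:
  Group 1: 'd' x 1 (positions 0-0)
  Group 2: 'e' x 3 (positions 1-3)
  Group 3: 'c' x 1 (positions 4-4)
Total groups: 3

3


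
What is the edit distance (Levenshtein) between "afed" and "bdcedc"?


Computing edit distance: "afed" -> "bdcedc"
DP table:
           b    d    c    e    d    c
      0    1    2    3    4    5    6
  a   1    1    2    3    4    5    6
  f   2    2    2    3    4    5    6
  e   3    3    3    3    3    4    5
  d   4    4    3    4    4    3    4
Edit distance = dp[4][6] = 4

4


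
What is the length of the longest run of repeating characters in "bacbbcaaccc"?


Input: "bacbbcaaccc"
Scanning for longest run:
  Position 1 ('a'): new char, reset run to 1
  Position 2 ('c'): new char, reset run to 1
  Position 3 ('b'): new char, reset run to 1
  Position 4 ('b'): continues run of 'b', length=2
  Position 5 ('c'): new char, reset run to 1
  Position 6 ('a'): new char, reset run to 1
  Position 7 ('a'): continues run of 'a', length=2
  Position 8 ('c'): new char, reset run to 1
  Position 9 ('c'): continues run of 'c', length=2
  Position 10 ('c'): continues run of 'c', length=3
Longest run: 'c' with length 3

3


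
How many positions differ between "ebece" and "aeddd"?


Comparing "ebece" and "aeddd" position by position:
  Position 0: 'e' vs 'a' => DIFFER
  Position 1: 'b' vs 'e' => DIFFER
  Position 2: 'e' vs 'd' => DIFFER
  Position 3: 'c' vs 'd' => DIFFER
  Position 4: 'e' vs 'd' => DIFFER
Positions that differ: 5

5


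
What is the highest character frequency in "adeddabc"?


Input: adeddabc
Character counts:
  'a': 2
  'b': 1
  'c': 1
  'd': 3
  'e': 1
Maximum frequency: 3

3


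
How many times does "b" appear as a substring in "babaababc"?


Searching for "b" in "babaababc"
Scanning each position:
  Position 0: "b" => MATCH
  Position 1: "a" => no
  Position 2: "b" => MATCH
  Position 3: "a" => no
  Position 4: "a" => no
  Position 5: "b" => MATCH
  Position 6: "a" => no
  Position 7: "b" => MATCH
  Position 8: "c" => no
Total occurrences: 4

4
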